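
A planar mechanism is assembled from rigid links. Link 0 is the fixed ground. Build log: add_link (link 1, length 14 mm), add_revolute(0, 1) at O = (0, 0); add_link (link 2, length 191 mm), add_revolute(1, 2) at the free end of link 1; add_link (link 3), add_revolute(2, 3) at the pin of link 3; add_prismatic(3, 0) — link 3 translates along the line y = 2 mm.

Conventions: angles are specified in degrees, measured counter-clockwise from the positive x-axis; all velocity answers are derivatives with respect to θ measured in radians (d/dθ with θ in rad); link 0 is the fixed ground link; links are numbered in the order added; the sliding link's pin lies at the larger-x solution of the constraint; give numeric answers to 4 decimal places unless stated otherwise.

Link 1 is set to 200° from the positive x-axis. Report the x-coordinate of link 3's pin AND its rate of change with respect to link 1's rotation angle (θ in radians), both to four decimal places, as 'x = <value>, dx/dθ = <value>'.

geometry: r = 14 mm, L = 191 mm, e = 2 mm
crank pin P = (r cos θ, r sin θ) = (-13.155697, -4.788282)
h = r sin θ − e = -4.788282 − 2 = -6.788282
x = r cos θ + √(L² − h²) = -13.155697 + 190.879332 = 177.723635
dx/dθ = −r sin θ − h·r cos θ/√(L² − h²) (θ in radians; h = -6.788282) = 4.320423

x = 177.7236, dx/dθ = 4.3204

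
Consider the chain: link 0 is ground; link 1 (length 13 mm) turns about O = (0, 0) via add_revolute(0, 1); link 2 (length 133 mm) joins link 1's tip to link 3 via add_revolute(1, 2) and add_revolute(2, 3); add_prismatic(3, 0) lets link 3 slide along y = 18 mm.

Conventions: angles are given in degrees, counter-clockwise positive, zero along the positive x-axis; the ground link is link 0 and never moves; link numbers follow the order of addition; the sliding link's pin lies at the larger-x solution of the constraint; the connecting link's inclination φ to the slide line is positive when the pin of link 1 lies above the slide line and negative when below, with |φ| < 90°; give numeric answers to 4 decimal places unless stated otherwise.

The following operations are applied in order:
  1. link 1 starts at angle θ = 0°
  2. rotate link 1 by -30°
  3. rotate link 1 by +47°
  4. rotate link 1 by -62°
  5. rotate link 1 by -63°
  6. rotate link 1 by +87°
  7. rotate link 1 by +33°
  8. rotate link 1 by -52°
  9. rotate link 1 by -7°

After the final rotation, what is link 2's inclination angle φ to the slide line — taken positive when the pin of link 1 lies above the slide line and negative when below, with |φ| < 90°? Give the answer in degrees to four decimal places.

geometry: r = 13 mm, L = 133 mm, e = 18 mm; θ starts at 0°
rotate link 1 by -30°: θ ← 0° -30° = -30°
rotate link 1 by +47°: θ ← -30° +47° = 17°
rotate link 1 by -62°: θ ← 17° -62° = -45°
rotate link 1 by -63°: θ ← -45° -63° = -108°
rotate link 1 by +87°: θ ← -108° +87° = -21°
rotate link 1 by +33°: θ ← -21° +33° = 12°
rotate link 1 by -52°: θ ← 12° -52° = -40°
rotate link 1 by -7°: θ ← -40° -7° = -47°
h = r sin θ − e = -9.507598 − 18 = -27.507598
sin φ = h / L = -27.507598 / 133 = -0.20682405
φ = arcsin(-0.20682405) = -11.936298°

-11.9363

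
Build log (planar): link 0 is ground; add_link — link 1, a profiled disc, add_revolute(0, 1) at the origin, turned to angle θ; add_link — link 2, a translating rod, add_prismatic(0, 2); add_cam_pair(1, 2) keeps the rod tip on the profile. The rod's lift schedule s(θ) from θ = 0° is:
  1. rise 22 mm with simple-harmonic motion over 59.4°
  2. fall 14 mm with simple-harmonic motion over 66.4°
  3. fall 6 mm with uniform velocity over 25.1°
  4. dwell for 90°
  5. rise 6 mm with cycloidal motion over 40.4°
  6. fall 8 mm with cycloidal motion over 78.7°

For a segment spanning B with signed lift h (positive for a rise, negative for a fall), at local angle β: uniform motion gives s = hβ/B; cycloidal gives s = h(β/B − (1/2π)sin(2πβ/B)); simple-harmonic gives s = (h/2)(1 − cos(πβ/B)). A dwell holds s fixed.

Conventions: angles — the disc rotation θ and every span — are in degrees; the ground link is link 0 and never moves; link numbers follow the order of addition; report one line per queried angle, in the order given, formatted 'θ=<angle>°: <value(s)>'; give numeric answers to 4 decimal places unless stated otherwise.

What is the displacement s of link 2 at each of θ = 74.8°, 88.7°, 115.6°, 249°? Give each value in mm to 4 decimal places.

seg 1 [0°–59.4°] simple-harmonic, h=22: full span → s += 22 → s = 22.0000
seg 2 [59.4°–125.8°] simple-harmonic, h=-14: θ=74.8° here. β=15.4, B=66.4. -14/2·(1 − cos(π·0.2319)) = -1.7774 → s = 20.2226
seg 2 [59.4°–125.8°] simple-harmonic, h=-14: θ=88.7° here. β=29.3, B=66.4. -14/2·(1 − cos(π·0.4413)) = -5.7157 → s = 16.2843
seg 2 [59.4°–125.8°] simple-harmonic, h=-14: θ=115.6° here. β=56.2, B=66.4. -14/2·(1 − cos(π·0.8464)) = -13.2006 → s = 8.7994
seg 2 [59.4°–125.8°] simple-harmonic, h=-14: full span → s += -14 → s = 8.0000
seg 3 [125.8°–150.9°] uniform, h=-6: full span → s += -6 → s = 2.0000
seg 4 [150.9°–240.9°] dwell: s stays 2.0000
seg 5 [240.9°–281.3°] cycloidal, h=6: θ=249° here. β=8.1, B=40.4. 6·(0.2005 − sin(2π·0.2005)/(2π)) = 0.2939 → s = 2.2939

θ=74.8°: 20.2226
θ=88.7°: 16.2843
θ=115.6°: 8.7994
θ=249°: 2.2939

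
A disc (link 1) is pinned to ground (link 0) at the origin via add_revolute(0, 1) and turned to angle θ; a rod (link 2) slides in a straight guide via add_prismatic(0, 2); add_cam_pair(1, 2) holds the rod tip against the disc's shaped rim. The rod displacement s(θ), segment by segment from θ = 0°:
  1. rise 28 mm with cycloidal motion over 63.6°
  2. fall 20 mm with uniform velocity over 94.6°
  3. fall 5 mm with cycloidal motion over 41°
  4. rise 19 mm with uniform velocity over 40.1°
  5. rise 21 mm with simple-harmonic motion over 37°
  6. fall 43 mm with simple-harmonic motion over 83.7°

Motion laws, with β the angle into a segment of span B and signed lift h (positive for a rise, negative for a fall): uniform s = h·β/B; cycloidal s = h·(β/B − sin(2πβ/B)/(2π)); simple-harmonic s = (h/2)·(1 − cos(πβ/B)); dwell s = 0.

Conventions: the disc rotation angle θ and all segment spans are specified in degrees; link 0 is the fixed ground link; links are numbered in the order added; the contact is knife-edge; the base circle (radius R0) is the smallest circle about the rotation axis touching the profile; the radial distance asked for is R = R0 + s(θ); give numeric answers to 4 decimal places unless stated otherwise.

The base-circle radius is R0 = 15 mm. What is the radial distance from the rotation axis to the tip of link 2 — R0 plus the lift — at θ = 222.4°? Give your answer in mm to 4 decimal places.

segment 1 (0° to 63.6°, cycloidal, h = 28) is passed completely: s = 0.0000 + (28) = 28.0000
segment 2 (63.6° to 158.2°, uniform, h = -20) is passed completely: s = 28.0000 + (-20) = 8.0000
segment 3 (158.2° to 199.2°, cycloidal, h = -5) is passed completely: s = 8.0000 + (-5) = 3.0000
θ = 222.4° falls in segment 4 (199.2° to 239.3°, uniform, h = 19): β = 222.4 − 199.2 = 23.2°, B = 40.1°; Δs = 19·23.2/40.1 = 10.9925; s = 3.0000 + 10.9925 = 13.9925
R = R0 + s = 15 + 13.9925 = 28.9925

28.9925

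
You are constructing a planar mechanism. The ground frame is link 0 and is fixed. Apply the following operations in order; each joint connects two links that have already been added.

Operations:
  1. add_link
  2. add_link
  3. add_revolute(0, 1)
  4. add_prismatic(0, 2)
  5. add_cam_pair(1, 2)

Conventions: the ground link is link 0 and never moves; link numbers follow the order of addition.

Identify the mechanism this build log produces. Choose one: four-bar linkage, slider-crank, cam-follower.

links: 3 (incl. ground); joints: 1 revolute, 1 prismatic, 1 higher (cam) pair, forming one closed loop
3 links, revolute + prismatic + higher pair in one loop → cam-follower

cam-follower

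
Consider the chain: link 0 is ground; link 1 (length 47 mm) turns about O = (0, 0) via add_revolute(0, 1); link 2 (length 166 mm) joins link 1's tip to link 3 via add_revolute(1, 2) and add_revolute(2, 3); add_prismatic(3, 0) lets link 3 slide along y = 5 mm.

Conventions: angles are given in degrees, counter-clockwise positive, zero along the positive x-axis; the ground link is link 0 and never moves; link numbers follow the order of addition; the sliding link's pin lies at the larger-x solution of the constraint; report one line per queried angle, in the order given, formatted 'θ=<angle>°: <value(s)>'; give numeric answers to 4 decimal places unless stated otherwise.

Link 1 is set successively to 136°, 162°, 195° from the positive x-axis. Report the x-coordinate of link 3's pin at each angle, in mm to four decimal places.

geometry: r = 47 mm, L = 166 mm, e = 5 mm
θ=136°: crank pin P = (r cos θ, r sin θ) = (-33.808971, 32.648943)
θ=136°: h = r sin θ − e = 32.648943 − 5 = 27.648943
θ=136°: x = r cos θ + √(L² − h²) = -33.808971 + 163.681202 = 129.872232
θ=162°: crank pin P = (r cos θ, r sin θ) = (-44.699656, 14.523799)
θ=162°: h = r sin θ − e = 14.523799 − 5 = 9.523799
θ=162°: x = r cos θ + √(L² − h²) = -44.699656 + 165.726574 = 121.026918
θ=195°: crank pin P = (r cos θ, r sin θ) = (-45.398514, -12.164495)
θ=195°: h = r sin θ − e = -12.164495 − 5 = -17.164495
θ=195°: x = r cos θ + √(L² − h²) = -45.398514 + 165.110206 = 119.711692

θ=136°: 129.8722
θ=162°: 121.0269
θ=195°: 119.7117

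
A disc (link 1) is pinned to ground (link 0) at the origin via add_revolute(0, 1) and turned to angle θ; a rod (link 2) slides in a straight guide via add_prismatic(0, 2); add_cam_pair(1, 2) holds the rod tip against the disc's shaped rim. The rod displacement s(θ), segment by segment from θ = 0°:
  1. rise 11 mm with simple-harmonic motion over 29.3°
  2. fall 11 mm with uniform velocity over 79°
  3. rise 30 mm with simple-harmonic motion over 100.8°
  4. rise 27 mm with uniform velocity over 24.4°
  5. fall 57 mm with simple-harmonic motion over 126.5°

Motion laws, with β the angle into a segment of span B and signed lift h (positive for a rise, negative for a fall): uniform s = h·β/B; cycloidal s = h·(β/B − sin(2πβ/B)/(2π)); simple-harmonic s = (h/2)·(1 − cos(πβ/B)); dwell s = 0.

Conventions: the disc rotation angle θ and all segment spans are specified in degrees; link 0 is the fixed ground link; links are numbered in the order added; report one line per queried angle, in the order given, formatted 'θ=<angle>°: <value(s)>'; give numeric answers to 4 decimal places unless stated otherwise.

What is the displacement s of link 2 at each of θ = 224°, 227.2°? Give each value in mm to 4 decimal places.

segment 1 (0° to 29.3°, simple-harmonic, h = 11) is passed completely: s = 0.0000 + (11) = 11.0000
segment 2 (29.3° to 108.3°, uniform, h = -11) is passed completely: s = 11.0000 + (-11) = 0.0000
segment 3 (108.3° to 209.1°, simple-harmonic, h = 30) is passed completely: s = 0.0000 + (30) = 30.0000
θ = 224° falls in segment 4 (209.1° to 233.5°, uniform, h = 27): β = 224 − 209.1 = 14.9°, B = 24.4°; Δs = 27·14.9/24.4 = 16.4877; s = 30.0000 + 16.4877 = 46.4877
θ = 227.2° falls in segment 4 (209.1° to 233.5°, uniform, h = 27): β = 227.2 − 209.1 = 18.1°, B = 24.4°; Δs = 27·18.1/24.4 = 20.0287; s = 30.0000 + 20.0287 = 50.0287

θ=224°: 46.4877
θ=227.2°: 50.0287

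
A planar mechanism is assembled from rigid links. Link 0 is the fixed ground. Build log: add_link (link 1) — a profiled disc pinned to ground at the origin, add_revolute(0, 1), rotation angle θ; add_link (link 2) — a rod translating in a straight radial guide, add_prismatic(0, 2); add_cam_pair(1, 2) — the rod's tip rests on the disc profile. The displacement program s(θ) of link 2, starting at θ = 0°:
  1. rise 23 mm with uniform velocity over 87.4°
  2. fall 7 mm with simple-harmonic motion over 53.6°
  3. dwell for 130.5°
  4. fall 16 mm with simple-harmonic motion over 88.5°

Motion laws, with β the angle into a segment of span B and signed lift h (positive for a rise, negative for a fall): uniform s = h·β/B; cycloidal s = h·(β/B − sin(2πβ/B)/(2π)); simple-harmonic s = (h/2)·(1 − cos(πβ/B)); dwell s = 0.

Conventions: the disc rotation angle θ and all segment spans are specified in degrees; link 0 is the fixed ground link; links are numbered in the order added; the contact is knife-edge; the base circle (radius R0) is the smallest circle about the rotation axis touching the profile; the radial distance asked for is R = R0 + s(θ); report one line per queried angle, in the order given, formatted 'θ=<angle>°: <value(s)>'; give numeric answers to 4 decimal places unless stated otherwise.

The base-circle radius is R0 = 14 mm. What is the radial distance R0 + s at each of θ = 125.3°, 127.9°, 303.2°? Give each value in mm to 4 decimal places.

seg 1 [0°–87.4°] uniform, h=23: full span → s += 23 → s = 23.0000
seg 2 [87.4°–141°] simple-harmonic, h=-7: θ=125.3° here. β=37.9, B=53.6. -7/2·(1 − cos(π·0.7071)) = -5.6198 → s = 17.3802
seg 2 [87.4°–141°] simple-harmonic, h=-7: θ=127.9° here. β=40.5, B=53.6. -7/2·(1 − cos(π·0.7556)) = -6.0180 → s = 16.9820
seg 2 [87.4°–141°] simple-harmonic, h=-7: full span → s += -7 → s = 16.0000
seg 3 [141°–271.5°] dwell: s stays 16.0000
seg 4 [271.5°–360°] simple-harmonic, h=-16: θ=303.2° here. β=31.7, B=88.5. -16/2·(1 − cos(π·0.3582)) = -4.5527 → s = 11.4473
θ=125.3°: R = R0 + s = 14 + 17.3802 = 31.3802
θ=127.9°: R = R0 + s = 14 + 16.9820 = 30.9820
θ=303.2°: R = R0 + s = 14 + 11.4473 = 25.4473

θ=125.3°: 31.3802
θ=127.9°: 30.9820
θ=303.2°: 25.4473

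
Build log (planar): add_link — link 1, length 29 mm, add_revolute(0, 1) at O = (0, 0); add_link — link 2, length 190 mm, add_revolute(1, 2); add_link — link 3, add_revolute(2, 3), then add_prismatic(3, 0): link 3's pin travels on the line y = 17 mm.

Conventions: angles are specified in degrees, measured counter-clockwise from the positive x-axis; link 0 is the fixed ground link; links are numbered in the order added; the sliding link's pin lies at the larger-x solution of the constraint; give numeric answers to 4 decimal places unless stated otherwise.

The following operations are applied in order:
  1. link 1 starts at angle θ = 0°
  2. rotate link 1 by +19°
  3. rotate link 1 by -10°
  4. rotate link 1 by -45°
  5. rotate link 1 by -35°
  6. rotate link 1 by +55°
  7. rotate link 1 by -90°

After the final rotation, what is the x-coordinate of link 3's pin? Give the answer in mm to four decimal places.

geometry: r = 29 mm, L = 190 mm, e = 17 mm; θ starts at 0°
rotate link 1 by +19°: θ ← 0° +19° = 19°
rotate link 1 by -10°: θ ← 19° -10° = 9°
rotate link 1 by -45°: θ ← 9° -45° = -36°
rotate link 1 by -35°: θ ← -36° -35° = -71°
rotate link 1 by +55°: θ ← -71° +55° = -16°
rotate link 1 by -90°: θ ← -16° -90° = -106°
crank pin P = (r cos θ, r sin θ) = (-7.993483, -27.876589)
h = r sin θ − e = -27.876589 − 17 = -44.876589
x = r cos θ + √(L² − h²) = -7.993483 + 184.624191 = 176.630707

176.6307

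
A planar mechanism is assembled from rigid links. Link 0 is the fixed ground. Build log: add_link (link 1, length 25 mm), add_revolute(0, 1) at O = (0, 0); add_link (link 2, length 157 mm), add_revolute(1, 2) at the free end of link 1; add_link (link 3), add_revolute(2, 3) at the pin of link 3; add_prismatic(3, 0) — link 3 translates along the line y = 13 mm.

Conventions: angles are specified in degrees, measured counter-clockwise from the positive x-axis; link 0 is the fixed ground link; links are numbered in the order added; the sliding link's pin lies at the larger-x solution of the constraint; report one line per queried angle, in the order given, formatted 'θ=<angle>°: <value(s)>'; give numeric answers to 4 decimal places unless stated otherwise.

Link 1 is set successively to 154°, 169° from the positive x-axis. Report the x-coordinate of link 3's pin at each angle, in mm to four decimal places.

geometry: r = 25 mm, L = 157 mm, e = 13 mm
θ=154°: crank pin P = (r cos θ, r sin θ) = (-22.469851, 10.959279)
θ=154°: h = r sin θ − e = 10.959279 − 13 = -2.040721
θ=154°: x = r cos θ + √(L² − h²) = -22.469851 + 156.986737 = 134.516885
θ=169°: crank pin P = (r cos θ, r sin θ) = (-24.540680, 4.770225)
θ=169°: h = r sin θ − e = 4.770225 − 13 = -8.229775
θ=169°: x = r cos θ + √(L² − h²) = -24.540680 + 156.784154 = 132.243474

θ=154°: 134.5169
θ=169°: 132.2435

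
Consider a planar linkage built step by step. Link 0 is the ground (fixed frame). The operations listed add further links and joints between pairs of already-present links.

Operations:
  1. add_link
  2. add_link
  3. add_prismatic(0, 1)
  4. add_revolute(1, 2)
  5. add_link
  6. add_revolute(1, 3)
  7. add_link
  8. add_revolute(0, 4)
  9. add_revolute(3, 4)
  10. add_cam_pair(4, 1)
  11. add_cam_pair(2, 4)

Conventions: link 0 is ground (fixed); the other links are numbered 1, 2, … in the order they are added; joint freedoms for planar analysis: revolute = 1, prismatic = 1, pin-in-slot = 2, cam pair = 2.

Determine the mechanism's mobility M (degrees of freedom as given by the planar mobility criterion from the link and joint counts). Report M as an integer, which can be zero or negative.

ground; <1,0,0>
#1 <2,0,0>
#2 <3,0,0>
P:0↔1 J1 <3,1,0>
R:1↔2 J1 <3,2,0>
#3 <4,2,0>
R:1↔3 J1 <4,3,0>
#4 <5,3,0>
R:0↔4 J1 <5,4,0>
R:3↔4 J1 <5,5,0>
C:4↔1 J2 <5,5,1>
C:2↔4 J2 <5,5,2>
3×4 − 2×5 − 1×2 = 0

M = 0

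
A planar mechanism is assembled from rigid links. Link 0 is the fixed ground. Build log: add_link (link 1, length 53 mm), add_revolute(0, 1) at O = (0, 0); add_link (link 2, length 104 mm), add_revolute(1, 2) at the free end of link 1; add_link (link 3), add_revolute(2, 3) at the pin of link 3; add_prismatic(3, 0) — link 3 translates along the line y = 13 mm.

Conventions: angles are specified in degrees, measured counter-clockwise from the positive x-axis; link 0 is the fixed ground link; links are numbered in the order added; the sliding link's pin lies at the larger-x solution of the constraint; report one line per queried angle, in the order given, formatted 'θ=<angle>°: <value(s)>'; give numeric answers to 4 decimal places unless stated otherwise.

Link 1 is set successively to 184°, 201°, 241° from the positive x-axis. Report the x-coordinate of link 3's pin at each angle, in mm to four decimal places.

geometry: r = 53 mm, L = 104 mm, e = 13 mm
θ=184°: crank pin P = (r cos θ, r sin θ) = (-52.870895, -3.697093)
θ=184°: h = r sin θ − e = -3.697093 − 13 = -16.697093
θ=184°: x = r cos θ + √(L² − h²) = -52.870895 + 102.650899 = 49.780004
θ=201°: crank pin P = (r cos θ, r sin θ) = (-49.479763, -18.993501)
θ=201°: h = r sin θ − e = -18.993501 − 13 = -31.993501
θ=201°: x = r cos θ + √(L² − h²) = -49.479763 + 98.956636 = 49.476874
θ=241°: crank pin P = (r cos θ, r sin θ) = (-25.694910, -46.354844)
θ=241°: h = r sin θ − e = -46.354844 − 13 = -59.354844
θ=241°: x = r cos θ + √(L² − h²) = -25.694910 + 85.399077 = 59.704168

θ=184°: 49.7800
θ=201°: 49.4769
θ=241°: 59.7042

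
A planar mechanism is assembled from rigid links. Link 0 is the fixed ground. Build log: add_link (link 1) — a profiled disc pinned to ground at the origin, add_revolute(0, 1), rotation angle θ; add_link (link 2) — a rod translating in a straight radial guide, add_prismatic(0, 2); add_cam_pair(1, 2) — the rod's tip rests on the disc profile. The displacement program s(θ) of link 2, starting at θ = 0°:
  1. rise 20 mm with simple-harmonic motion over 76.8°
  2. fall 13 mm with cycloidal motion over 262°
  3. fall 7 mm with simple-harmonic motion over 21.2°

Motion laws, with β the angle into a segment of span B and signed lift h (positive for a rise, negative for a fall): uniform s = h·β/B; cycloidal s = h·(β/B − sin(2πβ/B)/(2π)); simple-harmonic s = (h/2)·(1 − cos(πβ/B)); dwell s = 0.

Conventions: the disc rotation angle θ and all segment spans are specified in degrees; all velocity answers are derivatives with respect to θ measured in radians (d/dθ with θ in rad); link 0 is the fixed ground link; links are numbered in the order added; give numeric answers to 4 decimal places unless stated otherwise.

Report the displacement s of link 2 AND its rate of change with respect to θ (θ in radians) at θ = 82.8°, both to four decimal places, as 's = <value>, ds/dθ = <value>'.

seg 1 [0°–76.8°] simple-harmonic, h=20: full span → s += 20 → s = 20.0000
seg 2 [76.8°–338.8°] cycloidal, h=-13: θ=82.8° here. β=6, B=262. -13·(0.0229 − sin(2π·0.0229)/(2π)) = -0.0010 → s = 19.9990
velocity in seg [76.8°–338.8°] (cycloidal), θ in radians: β = 6° = 0.1047 rad, B = 262° = 4.5728 rad; ds/dθ = (h/B)(1 − cos(2πβ/B)) = ((-13)/4.5728)(1 − cos(2π·0.0229)) = -0.029380 mm/rad

s = 19.9990, ds/dθ = -0.0294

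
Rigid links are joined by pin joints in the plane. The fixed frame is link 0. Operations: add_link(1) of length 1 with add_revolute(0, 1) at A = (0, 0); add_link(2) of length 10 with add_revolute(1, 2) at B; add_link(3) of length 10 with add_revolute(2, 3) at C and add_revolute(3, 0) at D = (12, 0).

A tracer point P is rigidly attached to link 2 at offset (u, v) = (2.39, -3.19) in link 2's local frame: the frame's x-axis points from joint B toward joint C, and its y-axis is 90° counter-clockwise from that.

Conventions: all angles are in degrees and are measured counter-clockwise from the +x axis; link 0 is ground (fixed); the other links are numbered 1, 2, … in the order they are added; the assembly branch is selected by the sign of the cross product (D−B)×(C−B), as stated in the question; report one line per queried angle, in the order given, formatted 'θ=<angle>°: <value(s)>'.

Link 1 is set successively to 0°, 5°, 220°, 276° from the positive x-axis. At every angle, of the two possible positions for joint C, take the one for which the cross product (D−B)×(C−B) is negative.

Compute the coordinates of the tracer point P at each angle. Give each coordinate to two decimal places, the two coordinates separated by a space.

A=(0,0), D=(12.00,0)
θ=0°: B = A + 1.00·(cos0°, sin0°) = (1.0000, 0.0000)
θ=0°: |BD| = 11.0000
θ=0°: circle(B,10.00) ∩ circle(D,10.00): a=5.5000, h=8.3516
θ=0°:   candidates: C₊=(6.5000,8.3516) cross=91.868; C₋=(6.5000,-8.3516) cross=-91.868
θ=0°:   branch - wants cross < 0 → take C=(6.5000,-8.3516) (cross=-91.868)
θ=0°: ex = (C−B)/|BC| = (0.5500,-0.8352); ey = (0.8352,0.5500)
θ=0°: P = B + 2.39·ex + -3.19·ey = (-0.3497,-3.7505)
θ=5°: B = A + 1.00·(cos5°, sin5°) = (0.9962, 0.0872)
θ=5°: |BD| = 11.0042
θ=5°: circle(B,10.00) ∩ circle(D,10.00): a=5.5021, h=8.3503
θ=5°:   candidates: C₊=(6.5642,8.3936) cross=91.888; C₋=(6.4320,-8.3064) cross=-91.888
θ=5°:   branch - wants cross < 0 → take C=(6.4320,-8.3064) (cross=-91.888)
θ=5°: ex = (C−B)/|BC| = (0.5436,-0.8394); ey = (0.8394,0.5436)
θ=5°: P = B + 2.39·ex + -3.19·ey = (-0.3822,-3.6529)
θ=220°: B = A + 1.00·(cos220°, sin220°) = (-0.7660, -0.6428)
θ=220°: |BD| = 12.7822
θ=220°: circle(B,10.00) ∩ circle(D,10.00): a=6.3911, h=7.6911
θ=220°:   candidates: C₊=(5.2302,7.3600) cross=98.310; C₋=(6.0037,-8.0028) cross=-98.310
θ=220°:   branch - wants cross < 0 → take C=(6.0037,-8.0028) (cross=-98.310)
θ=220°: ex = (C−B)/|BC| = (0.6770,-0.7360); ey = (0.7360,0.6770)
θ=220°: P = B + 2.39·ex + -3.19·ey = (-1.4959,-4.5614)
θ=276°: B = A + 1.00·(cos276°, sin276°) = (0.1045, -0.9945)
θ=276°: |BD| = 11.9370
θ=276°: circle(B,10.00) ∩ circle(D,10.00): a=5.9685, h=8.0235
θ=276°:   candidates: C₊=(5.3838,7.4984) cross=95.777; C₋=(6.7207,-8.4929) cross=-95.777
θ=276°:   branch - wants cross < 0 → take C=(6.7207,-8.4929) (cross=-95.777)
θ=276°: ex = (C−B)/|BC| = (0.6616,-0.7498); ey = (0.7498,0.6616)
θ=276°: P = B + 2.39·ex + -3.19·ey = (-0.7062,-4.8972)

θ=0°: -0.35 -3.75
θ=5°: -0.38 -3.65
θ=220°: -1.50 -4.56
θ=276°: -0.71 -4.90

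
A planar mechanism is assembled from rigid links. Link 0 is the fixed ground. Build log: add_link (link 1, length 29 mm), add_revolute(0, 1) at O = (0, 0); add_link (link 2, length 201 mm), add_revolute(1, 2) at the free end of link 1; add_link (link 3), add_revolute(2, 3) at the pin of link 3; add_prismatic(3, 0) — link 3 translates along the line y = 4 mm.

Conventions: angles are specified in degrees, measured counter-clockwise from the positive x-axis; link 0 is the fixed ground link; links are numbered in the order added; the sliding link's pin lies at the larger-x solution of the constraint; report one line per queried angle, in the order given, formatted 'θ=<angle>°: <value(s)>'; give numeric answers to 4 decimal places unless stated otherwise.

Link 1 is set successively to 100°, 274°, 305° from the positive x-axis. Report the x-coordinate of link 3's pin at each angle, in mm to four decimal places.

geometry: r = 29 mm, L = 201 mm, e = 4 mm
θ=100°: crank pin P = (r cos θ, r sin θ) = (-5.035797, 28.559425)
θ=100°: h = r sin θ − e = 28.559425 − 4 = 24.559425
θ=100°: x = r cos θ + √(L² − h²) = -5.035797 + 199.493946 = 194.458149
θ=274°: crank pin P = (r cos θ, r sin θ) = (2.022938, -28.929357)
θ=274°: h = r sin θ − e = -28.929357 − 4 = -32.929357
θ=274°: x = r cos θ + √(L² − h²) = 2.022938 + 198.284284 = 200.307222
θ=305°: crank pin P = (r cos θ, r sin θ) = (16.633717, -23.755409)
θ=305°: h = r sin θ − e = -23.755409 − 4 = -27.755409
θ=305°: x = r cos θ + √(L² − h²) = 16.633717 + 199.074452 = 215.708168

θ=100°: 194.4581
θ=274°: 200.3072
θ=305°: 215.7082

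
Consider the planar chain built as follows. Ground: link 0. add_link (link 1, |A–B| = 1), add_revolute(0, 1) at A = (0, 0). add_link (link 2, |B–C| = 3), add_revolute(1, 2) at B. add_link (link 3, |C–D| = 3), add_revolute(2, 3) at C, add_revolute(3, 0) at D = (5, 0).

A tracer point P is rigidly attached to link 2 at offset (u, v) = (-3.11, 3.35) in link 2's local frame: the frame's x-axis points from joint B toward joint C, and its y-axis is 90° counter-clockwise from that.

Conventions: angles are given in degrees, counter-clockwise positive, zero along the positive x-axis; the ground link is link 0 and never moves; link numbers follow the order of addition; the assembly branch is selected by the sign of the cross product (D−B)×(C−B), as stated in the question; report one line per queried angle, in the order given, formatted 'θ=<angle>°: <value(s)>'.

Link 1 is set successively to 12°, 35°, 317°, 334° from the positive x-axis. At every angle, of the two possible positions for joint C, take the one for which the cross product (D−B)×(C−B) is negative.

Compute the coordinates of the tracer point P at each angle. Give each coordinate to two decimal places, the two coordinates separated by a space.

A=(0,0), D=(5.00,0)
θ=12°: B = A + 1.00·(cos12°, sin12°) = (0.9781, 0.2079)
θ=12°: |BD| = 4.0272
θ=12°: circle(B,3.00) ∩ circle(D,3.00): a=2.0136, h=2.2238
θ=12°:   candidates: C₊=(3.1039,2.3248) cross=8.956; C₋=(2.8743,-2.1169) cross=-8.956
θ=12°:   branch - wants cross < 0 → take C=(2.8743,-2.1169) (cross=-8.956)
θ=12°: ex = (C−B)/|BC| = (0.6320,-0.7749); ey = (0.7749,0.6320)
θ=12°: P = B + -3.11·ex + 3.35·ey = (1.6085,4.7353)
θ=35°: B = A + 1.00·(cos35°, sin35°) = (0.8192, 0.5736)
θ=35°: |BD| = 4.2200
θ=35°: circle(B,3.00) ∩ circle(D,3.00): a=2.1100, h=2.1326
θ=35°:   candidates: C₊=(3.1994,2.3996) cross=8.999; C₋=(2.6197,-1.8260) cross=-8.999
θ=35°:   branch - wants cross < 0 → take C=(2.6197,-1.8260) (cross=-8.999)
θ=35°: ex = (C−B)/|BC| = (0.6002,-0.7999); ey = (0.7999,0.6002)
θ=35°: P = B + -3.11·ex + 3.35·ey = (1.6321,5.0718)
θ=317°: B = A + 1.00·(cos317°, sin317°) = (0.7314, -0.6820)
θ=317°: |BD| = 4.3228
θ=317°: circle(B,3.00) ∩ circle(D,3.00): a=2.1614, h=2.0805
θ=317°:   candidates: C₊=(2.5374,1.7134) cross=8.993; C₋=(3.1939,-2.3954) cross=-8.993
θ=317°:   branch - wants cross < 0 → take C=(3.1939,-2.3954) (cross=-8.993)
θ=317°: ex = (C−B)/|BC| = (0.8209,-0.5711); ey = (0.5711,0.8209)
θ=317°: P = B + -3.11·ex + 3.35·ey = (0.0918,3.8441)
θ=334°: B = A + 1.00·(cos334°, sin334°) = (0.8988, -0.4384)
θ=334°: |BD| = 4.1246
θ=334°: circle(B,3.00) ∩ circle(D,3.00): a=2.0623, h=2.1788
θ=334°:   candidates: C₊=(2.7178,1.9472) cross=8.986; C₋=(3.1810,-2.3856) cross=-8.986
θ=334°:   branch - wants cross < 0 → take C=(3.1810,-2.3856) (cross=-8.986)
θ=334°: ex = (C−B)/|BC| = (0.7607,-0.6491); ey = (0.6491,0.7607)
θ=334°: P = B + -3.11·ex + 3.35·ey = (0.7074,4.1287)

θ=12°: 1.61 4.74
θ=35°: 1.63 5.07
θ=317°: 0.09 3.84
θ=334°: 0.71 4.13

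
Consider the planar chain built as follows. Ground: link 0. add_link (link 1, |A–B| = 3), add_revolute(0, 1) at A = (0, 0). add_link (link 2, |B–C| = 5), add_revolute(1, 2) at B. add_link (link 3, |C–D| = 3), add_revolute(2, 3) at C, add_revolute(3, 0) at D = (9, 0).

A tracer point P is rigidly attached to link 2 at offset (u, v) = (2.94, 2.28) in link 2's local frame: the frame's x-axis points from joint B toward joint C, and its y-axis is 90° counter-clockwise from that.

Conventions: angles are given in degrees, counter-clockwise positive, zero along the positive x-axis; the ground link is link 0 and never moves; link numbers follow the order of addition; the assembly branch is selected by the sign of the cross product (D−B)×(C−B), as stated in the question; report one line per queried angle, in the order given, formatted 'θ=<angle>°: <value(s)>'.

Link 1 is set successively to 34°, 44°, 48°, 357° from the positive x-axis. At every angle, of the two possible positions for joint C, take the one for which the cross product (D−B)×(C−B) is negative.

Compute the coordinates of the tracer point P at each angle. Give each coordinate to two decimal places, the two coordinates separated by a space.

A=(0,0), D=(9.00,0)
θ=34°: B = A + 3.00·(cos34°, sin34°) = (2.4871, 1.6776)
θ=34°: |BD| = 6.7255
θ=34°: circle(B,5.00) ∩ circle(D,3.00): a=4.5522, h=2.0681
θ=34°:   candidates: C₊=(7.4113,2.5448) cross=13.909; C₋=(6.3796,-1.4607) cross=-13.909
θ=34°:   branch - wants cross < 0 → take C=(6.3796,-1.4607) (cross=-13.909)
θ=34°: ex = (C−B)/|BC| = (0.7785,-0.6276); ey = (0.6276,0.7785)
θ=34°: P = B + 2.94·ex + 2.28·ey = (6.2069,1.6073)
θ=44°: B = A + 3.00·(cos44°, sin44°) = (2.1580, 2.0840)
θ=44°: |BD| = 7.1523
θ=44°: circle(B,5.00) ∩ circle(D,3.00): a=4.6947, h=1.7205
θ=44°:   candidates: C₊=(7.1503,2.3619) cross=12.305; C₋=(6.1477,-0.9297) cross=-12.305
θ=44°:   branch - wants cross < 0 → take C=(6.1477,-0.9297) (cross=-12.305)
θ=44°: ex = (C−B)/|BC| = (0.7979,-0.6027); ey = (0.6027,0.7979)
θ=44°: P = B + 2.94·ex + 2.28·ey = (5.8782,2.1312)
θ=48°: B = A + 3.00·(cos48°, sin48°) = (2.0074, 2.2294)
θ=48°: |BD| = 7.3394
θ=48°: circle(B,5.00) ∩ circle(D,3.00): a=4.7597, h=1.5314
θ=48°:   candidates: C₊=(7.0074,2.2426) cross=11.239; C₋=(6.0770,-0.6754) cross=-11.239
θ=48°:   branch - wants cross < 0 → take C=(6.0770,-0.6754) (cross=-11.239)
θ=48°: ex = (C−B)/|BC| = (0.8139,-0.5810); ey = (0.5810,0.8139)
θ=48°: P = B + 2.94·ex + 2.28·ey = (5.7249,2.3771)
θ=357°: B = A + 3.00·(cos357°, sin357°) = (2.9959, -0.1570)
θ=357°: |BD| = 6.0062
θ=357°: circle(B,5.00) ∩ circle(D,3.00): a=4.3350, h=2.4915
θ=357°:   candidates: C₊=(7.2643,2.4469) cross=14.964; C₋=(7.3946,-2.5343) cross=-14.964
θ=357°:   branch - wants cross < 0 → take C=(7.3946,-2.5343) (cross=-14.964)
θ=357°: ex = (C−B)/|BC| = (0.8797,-0.4755); ey = (0.4755,0.8797)
θ=357°: P = B + 2.94·ex + 2.28·ey = (6.6664,0.4510)

θ=34°: 6.21 1.61
θ=44°: 5.88 2.13
θ=48°: 5.72 2.38
θ=357°: 6.67 0.45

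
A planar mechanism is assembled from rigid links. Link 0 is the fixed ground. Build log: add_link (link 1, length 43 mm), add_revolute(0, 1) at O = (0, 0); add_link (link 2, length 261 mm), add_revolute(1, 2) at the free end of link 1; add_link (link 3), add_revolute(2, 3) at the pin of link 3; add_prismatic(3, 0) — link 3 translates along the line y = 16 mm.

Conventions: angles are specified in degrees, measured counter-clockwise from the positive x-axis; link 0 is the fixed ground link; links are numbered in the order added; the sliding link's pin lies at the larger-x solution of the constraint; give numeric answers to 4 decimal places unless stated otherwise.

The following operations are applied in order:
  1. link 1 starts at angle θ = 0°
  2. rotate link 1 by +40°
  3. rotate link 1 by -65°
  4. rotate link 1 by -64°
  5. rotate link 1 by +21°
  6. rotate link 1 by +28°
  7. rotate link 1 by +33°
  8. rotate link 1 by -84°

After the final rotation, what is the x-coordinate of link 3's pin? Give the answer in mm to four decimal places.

geometry: r = 43 mm, L = 261 mm, e = 16 mm; θ starts at 0°
rotate link 1 by +40°: θ ← 0° +40° = 40°
rotate link 1 by -65°: θ ← 40° -65° = -25°
rotate link 1 by -64°: θ ← -25° -64° = -89°
rotate link 1 by +21°: θ ← -89° +21° = -68°
rotate link 1 by +28°: θ ← -68° +28° = -40°
rotate link 1 by +33°: θ ← -40° +33° = -7°
rotate link 1 by -84°: θ ← -7° -84° = -91°
crank pin P = (r cos θ, r sin θ) = (-0.750453, -42.993451)
h = r sin θ − e = -42.993451 − 16 = -58.993451
x = r cos θ + √(L² − h²) = -0.750453 + 254.245497 = 253.495044

253.4950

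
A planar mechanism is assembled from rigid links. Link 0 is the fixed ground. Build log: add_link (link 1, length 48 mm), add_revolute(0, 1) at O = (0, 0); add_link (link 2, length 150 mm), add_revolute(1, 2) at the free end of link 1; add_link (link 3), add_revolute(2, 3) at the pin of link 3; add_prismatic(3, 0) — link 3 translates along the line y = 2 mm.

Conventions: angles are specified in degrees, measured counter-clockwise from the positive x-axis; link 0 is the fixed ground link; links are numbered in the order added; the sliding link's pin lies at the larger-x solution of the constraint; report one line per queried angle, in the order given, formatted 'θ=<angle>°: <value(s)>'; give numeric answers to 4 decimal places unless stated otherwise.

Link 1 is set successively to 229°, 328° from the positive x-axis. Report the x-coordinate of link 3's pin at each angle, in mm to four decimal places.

geometry: r = 48 mm, L = 150 mm, e = 2 mm
θ=229°: crank pin P = (r cos θ, r sin θ) = (-31.490833, -36.226060)
θ=229°: h = r sin θ − e = -36.226060 − 2 = -38.226060
θ=229°: x = r cos θ + √(L² − h²) = -31.490833 + 145.047469 = 113.556636
θ=328°: crank pin P = (r cos θ, r sin θ) = (40.706309, -25.436125)
θ=328°: h = r sin θ − e = -25.436125 − 2 = -27.436125
θ=328°: x = r cos θ + √(L² − h²) = 40.706309 + 147.469519 = 188.175828

θ=229°: 113.5566
θ=328°: 188.1758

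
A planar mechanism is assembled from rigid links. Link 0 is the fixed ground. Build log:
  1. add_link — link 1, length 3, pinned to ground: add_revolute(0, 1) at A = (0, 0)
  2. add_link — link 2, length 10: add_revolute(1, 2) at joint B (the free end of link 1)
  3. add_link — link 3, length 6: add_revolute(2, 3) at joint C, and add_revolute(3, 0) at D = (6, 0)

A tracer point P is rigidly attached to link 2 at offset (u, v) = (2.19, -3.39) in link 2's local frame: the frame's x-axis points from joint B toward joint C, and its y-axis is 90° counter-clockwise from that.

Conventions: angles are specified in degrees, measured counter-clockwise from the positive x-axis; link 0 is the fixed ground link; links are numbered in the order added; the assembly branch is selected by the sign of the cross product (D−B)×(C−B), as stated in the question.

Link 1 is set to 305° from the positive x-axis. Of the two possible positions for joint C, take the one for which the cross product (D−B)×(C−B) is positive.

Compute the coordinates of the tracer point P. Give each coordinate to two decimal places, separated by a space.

A=(0,0), D=(6.00,0)
B = A + 3.00·(cos305°, sin305°) = (1.7207, -2.4575)
|BD| = 4.9347
circle(B,10.00) ∩ circle(D,6.00): a=8.9520, h=4.4566
  candidates: C₊=(7.2644,5.8653) cross=21.992; C₋=(11.7031,-1.8640) cross=-21.992
  branch + wants cross > 0 → take C=(7.2644,5.8653) (cross=21.992)
ex = (C−B)/|BC| = (0.5544,0.8323); ey = (-0.8323,0.5544)
P = B + 2.19·ex + -3.39·ey = (5.7562,-2.5141)

5.76 -2.51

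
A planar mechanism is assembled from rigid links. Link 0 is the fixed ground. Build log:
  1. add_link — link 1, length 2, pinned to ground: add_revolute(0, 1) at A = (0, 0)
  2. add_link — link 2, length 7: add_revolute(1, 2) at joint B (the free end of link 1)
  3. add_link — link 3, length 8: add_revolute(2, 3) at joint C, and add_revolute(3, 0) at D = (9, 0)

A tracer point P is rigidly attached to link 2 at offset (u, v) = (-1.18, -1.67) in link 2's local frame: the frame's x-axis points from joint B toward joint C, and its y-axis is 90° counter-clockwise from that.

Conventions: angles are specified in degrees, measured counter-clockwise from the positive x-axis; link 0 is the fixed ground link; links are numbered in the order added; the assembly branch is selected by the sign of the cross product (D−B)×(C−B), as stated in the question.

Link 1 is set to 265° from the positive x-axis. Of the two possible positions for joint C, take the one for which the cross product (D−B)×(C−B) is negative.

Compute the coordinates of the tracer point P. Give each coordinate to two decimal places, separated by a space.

A=(0,0), D=(9.00,0)
B = A + 2.00·(cos265°, sin265°) = (-0.1743, -1.9924)
|BD| = 9.3882
circle(B,7.00) ∩ circle(D,8.00): a=3.8952, h=5.8161
  candidates: C₊=(2.3978,4.5179) cross=54.603; C₋=(4.8665,-6.8494) cross=-54.603
  branch - wants cross < 0 → take C=(4.8665,-6.8494) (cross=-54.603)
ex = (C−B)/|BC| = (0.7201,-0.6939); ey = (0.6939,0.7201)
P = B + -1.18·ex + -1.67·ey = (-2.1828,-2.3762)

-2.18 -2.38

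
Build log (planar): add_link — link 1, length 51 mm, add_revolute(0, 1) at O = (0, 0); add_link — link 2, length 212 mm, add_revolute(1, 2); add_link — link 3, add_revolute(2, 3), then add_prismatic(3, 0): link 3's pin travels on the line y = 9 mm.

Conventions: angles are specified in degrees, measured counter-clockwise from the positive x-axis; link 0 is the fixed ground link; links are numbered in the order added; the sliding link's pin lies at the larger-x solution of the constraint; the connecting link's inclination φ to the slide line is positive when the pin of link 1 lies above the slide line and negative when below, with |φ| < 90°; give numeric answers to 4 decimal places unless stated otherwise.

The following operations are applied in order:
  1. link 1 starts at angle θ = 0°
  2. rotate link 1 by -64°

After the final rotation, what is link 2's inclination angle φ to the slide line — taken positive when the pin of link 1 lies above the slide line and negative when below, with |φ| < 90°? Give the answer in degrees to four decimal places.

geometry: r = 51 mm, L = 212 mm, e = 9 mm; θ starts at 0°
rotate link 1 by -64°: θ ← 0° -64° = -64°
h = r sin θ − e = -45.838496 − 9 = -54.838496
sin φ = h / L = -54.838496 / 212 = -0.25867215
φ = arcsin(-0.25867215) = -14.991287°

-14.9913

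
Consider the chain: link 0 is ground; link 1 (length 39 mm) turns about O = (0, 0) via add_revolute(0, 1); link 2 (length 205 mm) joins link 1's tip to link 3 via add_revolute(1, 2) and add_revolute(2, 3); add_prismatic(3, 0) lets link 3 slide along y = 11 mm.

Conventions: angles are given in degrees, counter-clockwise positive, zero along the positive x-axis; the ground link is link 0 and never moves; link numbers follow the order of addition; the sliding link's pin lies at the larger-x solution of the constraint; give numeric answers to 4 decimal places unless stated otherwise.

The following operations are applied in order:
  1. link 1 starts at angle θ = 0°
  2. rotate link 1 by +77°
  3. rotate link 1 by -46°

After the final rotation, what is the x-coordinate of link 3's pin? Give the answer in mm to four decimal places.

geometry: r = 39 mm, L = 205 mm, e = 11 mm; θ starts at 0°
rotate link 1 by +77°: θ ← 0° +77° = 77°
rotate link 1 by -46°: θ ← 77° -46° = 31°
crank pin P = (r cos θ, r sin θ) = (33.429525, 20.086485)
h = r sin θ − e = 20.086485 − 11 = 9.086485
x = r cos θ + √(L² − h²) = 33.429525 + 204.798525 = 238.228050

238.2280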